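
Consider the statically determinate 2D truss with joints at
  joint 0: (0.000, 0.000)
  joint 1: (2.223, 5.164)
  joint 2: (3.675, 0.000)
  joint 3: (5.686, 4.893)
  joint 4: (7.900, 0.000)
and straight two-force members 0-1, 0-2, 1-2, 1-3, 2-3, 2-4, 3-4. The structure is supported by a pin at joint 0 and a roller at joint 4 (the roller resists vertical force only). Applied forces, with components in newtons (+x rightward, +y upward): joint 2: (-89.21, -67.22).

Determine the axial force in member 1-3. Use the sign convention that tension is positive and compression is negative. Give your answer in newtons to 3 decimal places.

-26.240

N=5 nodes, M=7 members, R=3 reactions → 2N=10, M+R=10
member 0 (0-1): L=5.6222, (cx,cy)=(0.3954,0.9185)
member 1 (0-2): L=3.6750, (cx,cy)=(1.0000,0.0000)
member 2 (1-2): L=5.3643, (cx,cy)=(0.2707,-0.9627)
member 3 (1-3): L=3.4736, (cx,cy)=(0.9970,-0.0780)
member 4 (2-3): L=5.2901, (cx,cy)=(0.3801,0.9249)
member 5 (2-4): L=4.2250, (cx,cy)=(1.0000,0.0000)
member 6 (3-4): L=5.3706, (cx,cy)=(0.4122,-0.9111)
solve A·x = −loads:
  F[0-1] = -39.1394 N (compression)
  F[0-2] = -73.7343 N (compression)
  F[1-2] = +39.4706 N (tension)
  F[1-3] = -26.2396 N (compression)
  F[2-3] = +31.5948 N (tension)
  F[2-4] = +14.1492 N (tension)
  F[3-4] = -34.3222 N (compression)
  Rx@0 = +89.2100 N
  Ry@0 = +35.9499 N
  Ry@4 = +31.2701 N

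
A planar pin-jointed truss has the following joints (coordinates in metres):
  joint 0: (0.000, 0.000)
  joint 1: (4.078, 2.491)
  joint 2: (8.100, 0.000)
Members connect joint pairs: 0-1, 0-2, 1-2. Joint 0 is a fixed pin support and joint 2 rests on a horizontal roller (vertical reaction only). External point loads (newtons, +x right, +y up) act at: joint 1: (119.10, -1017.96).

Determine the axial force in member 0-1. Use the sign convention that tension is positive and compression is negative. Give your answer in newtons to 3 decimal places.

-899.389

N=3 nodes, M=3 members, R=3 reactions → 2N=6, M+R=6
member 0 (0-1): L=4.7786, (cx,cy)=(0.8534,0.5213)
member 1 (0-2): L=8.1000, (cx,cy)=(1.0000,0.0000)
member 2 (1-2): L=4.7309, (cx,cy)=(0.8502,-0.5265)
solve A·x = −loads:
  F[0-1] = -899.3891 N (compression)
  F[0-2] = +886.6254 N (tension)
  F[1-2] = -1042.9016 N (compression)
  Rx@0 = -119.1000 N
  Ry@0 = +468.8342 N
  Ry@2 = +549.1258 N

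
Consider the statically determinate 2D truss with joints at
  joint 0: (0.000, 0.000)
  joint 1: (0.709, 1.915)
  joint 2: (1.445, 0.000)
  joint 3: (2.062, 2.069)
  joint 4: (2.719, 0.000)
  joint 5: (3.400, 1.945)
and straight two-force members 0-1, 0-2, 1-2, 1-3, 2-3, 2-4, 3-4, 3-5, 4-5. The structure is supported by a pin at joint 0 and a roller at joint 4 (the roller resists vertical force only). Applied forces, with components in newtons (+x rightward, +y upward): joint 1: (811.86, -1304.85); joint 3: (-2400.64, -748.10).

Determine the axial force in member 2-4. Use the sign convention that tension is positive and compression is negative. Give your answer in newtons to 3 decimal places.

N=6 nodes, M=9 members, R=3 reactions → 2N=12, M+R=12
member 0 (0-1): L=2.0420, (cx,cy)=(0.3472,0.9378)
member 1 (0-2): L=1.4450, (cx,cy)=(1.0000,0.0000)
member 2 (1-2): L=2.0516, (cx,cy)=(0.3588,-0.9334)
member 3 (1-3): L=1.3617, (cx,cy)=(0.9936,0.1131)
member 4 (2-3): L=2.1590, (cx,cy)=(0.2858,0.9583)
member 5 (2-4): L=1.2740, (cx,cy)=(1.0000,0.0000)
member 6 (3-4): L=2.1708, (cx,cy)=(0.3027,-0.9531)
member 7 (3-5): L=1.3437, (cx,cy)=(0.9957,-0.0923)
member 8 (4-5): L=2.0608, (cx,cy)=(0.3305,0.9438)
solve A·x = −loads:
  F[0-1] = -2559.5463 N (compression)
  F[0-2] = -700.0986 N (compression)
  F[1-2] = +925.7316 N (tension)
  F[1-3] = -2045.7724 N (compression)
  F[2-3] = -901.7133 N (compression)
  F[2-4] = -110.3046 N (compression)
  F[3-4] = +364.4600 N (tension)
  F[3-5] = -0.0000 N (tension)
  F[4-5] = +0.0000 N (tension)
  Rx@0 = +1588.7800 N
  Ry@0 = +2400.3172 N
  Ry@4 = -347.3672 N

-110.305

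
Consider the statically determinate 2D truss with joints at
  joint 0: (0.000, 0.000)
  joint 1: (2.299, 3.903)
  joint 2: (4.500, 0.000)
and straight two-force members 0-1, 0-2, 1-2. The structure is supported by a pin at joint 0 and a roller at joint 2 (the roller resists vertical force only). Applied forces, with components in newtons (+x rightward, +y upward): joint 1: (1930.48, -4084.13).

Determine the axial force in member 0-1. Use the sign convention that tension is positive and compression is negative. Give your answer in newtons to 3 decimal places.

-375.129

N=3 nodes, M=3 members, R=3 reactions → 2N=6, M+R=6
member 0 (0-1): L=4.5298, (cx,cy)=(0.5075,0.8616)
member 1 (0-2): L=4.5000, (cx,cy)=(1.0000,0.0000)
member 2 (1-2): L=4.4808, (cx,cy)=(0.4912,-0.8710)
solve A·x = −loads:
  F[0-1] = -375.1291 N (compression)
  F[0-2] = +2120.8698 N (tension)
  F[1-2] = -4317.6967 N (compression)
  Rx@0 = -1930.4800 N
  Ry@0 = +323.2237 N
  Ry@2 = +3760.9063 N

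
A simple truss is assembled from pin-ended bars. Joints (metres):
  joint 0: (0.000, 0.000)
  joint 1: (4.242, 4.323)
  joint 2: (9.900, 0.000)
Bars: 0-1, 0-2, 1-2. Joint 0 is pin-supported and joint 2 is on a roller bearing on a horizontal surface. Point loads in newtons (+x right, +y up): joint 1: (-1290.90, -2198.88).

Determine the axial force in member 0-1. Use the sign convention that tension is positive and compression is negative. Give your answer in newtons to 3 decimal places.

N=3 nodes, M=3 members, R=3 reactions → 2N=6, M+R=6
member 0 (0-1): L=6.0566, (cx,cy)=(0.7004,0.7138)
member 1 (0-2): L=9.9000, (cx,cy)=(1.0000,0.0000)
member 2 (1-2): L=7.1205, (cx,cy)=(0.7946,-0.6071)
solve A·x = −loads:
  F[0-1] = -2550.4106 N (compression)
  F[0-2] = +495.3777 N (tension)
  F[1-2] = -623.4233 N (compression)
  Rx@0 = +1290.9000 N
  Ry@0 = +1820.3862 N
  Ry@2 = +378.4938 N

-2550.411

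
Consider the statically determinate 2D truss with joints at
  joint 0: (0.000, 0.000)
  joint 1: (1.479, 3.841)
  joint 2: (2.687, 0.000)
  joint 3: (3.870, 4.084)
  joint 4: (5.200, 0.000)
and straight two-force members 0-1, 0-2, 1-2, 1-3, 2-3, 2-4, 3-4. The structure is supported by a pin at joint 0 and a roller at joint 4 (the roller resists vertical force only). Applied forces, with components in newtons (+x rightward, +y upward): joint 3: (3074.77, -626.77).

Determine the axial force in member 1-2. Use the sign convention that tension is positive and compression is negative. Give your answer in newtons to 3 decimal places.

-2200.612

N=5 nodes, M=7 members, R=3 reactions → 2N=10, M+R=10
member 0 (0-1): L=4.1159, (cx,cy)=(0.3593,0.9332)
member 1 (0-2): L=2.6870, (cx,cy)=(1.0000,0.0000)
member 2 (1-2): L=4.0265, (cx,cy)=(0.3000,-0.9539)
member 3 (1-3): L=2.4033, (cx,cy)=(0.9949,0.1011)
member 4 (2-3): L=4.2519, (cx,cy)=(0.2782,0.9605)
member 5 (2-4): L=2.5130, (cx,cy)=(1.0000,0.0000)
member 6 (3-4): L=4.2951, (cx,cy)=(0.3097,-0.9508)
solve A·x = −loads:
  F[0-1] = +2415.9342 N (tension)
  F[0-2] = +2206.6349 N (tension)
  F[1-2] = -2200.6123 N (compression)
  F[1-3] = +1536.2221 N (tension)
  F[2-3] = +2185.5374 N (tension)
  F[2-4] = +938.3399 N (tension)
  F[3-4] = -3030.2795 N (compression)
  Rx@0 = -3074.7700 N
  Ry@0 = -2254.5686 N
  Ry@4 = +2881.3386 N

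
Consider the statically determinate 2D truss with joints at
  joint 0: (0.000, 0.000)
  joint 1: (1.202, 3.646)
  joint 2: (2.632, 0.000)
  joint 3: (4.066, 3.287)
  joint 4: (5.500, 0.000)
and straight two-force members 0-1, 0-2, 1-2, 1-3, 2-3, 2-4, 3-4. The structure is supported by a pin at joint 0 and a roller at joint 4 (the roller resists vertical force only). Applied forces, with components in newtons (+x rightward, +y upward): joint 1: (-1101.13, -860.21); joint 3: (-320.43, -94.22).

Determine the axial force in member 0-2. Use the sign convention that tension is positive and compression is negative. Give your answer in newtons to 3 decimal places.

-888.068

N=5 nodes, M=7 members, R=3 reactions → 2N=10, M+R=10
member 0 (0-1): L=3.8390, (cx,cy)=(0.3131,0.9497)
member 1 (0-2): L=2.6320, (cx,cy)=(1.0000,0.0000)
member 2 (1-2): L=3.9164, (cx,cy)=(0.3651,-0.9310)
member 3 (1-3): L=2.8864, (cx,cy)=(0.9922,-0.1244)
member 4 (2-3): L=3.5862, (cx,cy)=(0.3999,0.9166)
member 5 (2-4): L=2.8680, (cx,cy)=(1.0000,0.0000)
member 6 (3-4): L=3.5862, (cx,cy)=(0.3999,-0.9166)
solve A·x = −loads:
  F[0-1] = -1703.9025 N (compression)
  F[0-2] = -888.0677 N (compression)
  F[1-2] = +775.9573 N (tension)
  F[1-3] = +286.5366 N (tension)
  F[2-3] = -788.1340 N (compression)
  F[2-4] = -289.5923 N (compression)
  F[3-4] = +724.2201 N (tension)
  Rx@0 = +1421.5600 N
  Ry@0 = +1618.2304 N
  Ry@4 = -663.8004 N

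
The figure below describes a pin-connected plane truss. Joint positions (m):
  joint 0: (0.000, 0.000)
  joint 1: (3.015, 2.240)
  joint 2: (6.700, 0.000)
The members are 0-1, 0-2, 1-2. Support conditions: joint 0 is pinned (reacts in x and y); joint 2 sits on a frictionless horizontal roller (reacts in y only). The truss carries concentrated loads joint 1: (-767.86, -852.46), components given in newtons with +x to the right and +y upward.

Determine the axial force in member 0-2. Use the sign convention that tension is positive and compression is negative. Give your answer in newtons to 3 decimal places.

208.745

N=3 nodes, M=3 members, R=3 reactions → 2N=6, M+R=6
member 0 (0-1): L=3.7560, (cx,cy)=(0.8027,0.5964)
member 1 (0-2): L=6.7000, (cx,cy)=(1.0000,0.0000)
member 2 (1-2): L=4.3124, (cx,cy)=(0.8545,-0.5194)
solve A·x = −loads:
  F[0-1] = -1216.6385 N (compression)
  F[0-2] = +208.7448 N (tension)
  F[1-2] = -244.2854 N (compression)
  Rx@0 = +767.8600 N
  Ry@0 = +725.5704 N
  Ry@2 = +126.8896 N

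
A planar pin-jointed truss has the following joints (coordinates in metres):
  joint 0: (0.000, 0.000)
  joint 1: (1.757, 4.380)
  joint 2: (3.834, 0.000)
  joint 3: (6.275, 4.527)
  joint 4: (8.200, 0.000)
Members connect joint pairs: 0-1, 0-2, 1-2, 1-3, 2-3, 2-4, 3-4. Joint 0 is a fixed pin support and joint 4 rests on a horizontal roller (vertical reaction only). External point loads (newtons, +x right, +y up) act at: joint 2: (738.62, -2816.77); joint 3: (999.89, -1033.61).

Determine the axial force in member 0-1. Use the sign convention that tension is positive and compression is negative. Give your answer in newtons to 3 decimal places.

-1282.597

N=5 nodes, M=7 members, R=3 reactions → 2N=10, M+R=10
member 0 (0-1): L=4.7193, (cx,cy)=(0.3723,0.9281)
member 1 (0-2): L=3.8340, (cx,cy)=(1.0000,0.0000)
member 2 (1-2): L=4.8475, (cx,cy)=(0.4285,-0.9036)
member 3 (1-3): L=4.5204, (cx,cy)=(0.9995,0.0325)
member 4 (2-3): L=5.1432, (cx,cy)=(0.4746,0.8802)
member 5 (2-4): L=4.3660, (cx,cy)=(1.0000,0.0000)
member 6 (3-4): L=4.9193, (cx,cy)=(0.3913,-0.9203)
solve A·x = −loads:
  F[0-1] = -1282.5968 N (compression)
  F[0-2] = +2216.0257 N (tension)
  F[1-2] = +1280.4991 N (tension)
  F[1-3] = -1026.7112 N (compression)
  F[2-3] = +1885.6770 N (tension)
  F[2-4] = +1131.0971 N (tension)
  F[3-4] = -2890.4872 N (compression)
  Rx@0 = -1738.5100 N
  Ry@0 = +1190.3921 N
  Ry@4 = +2659.9879 N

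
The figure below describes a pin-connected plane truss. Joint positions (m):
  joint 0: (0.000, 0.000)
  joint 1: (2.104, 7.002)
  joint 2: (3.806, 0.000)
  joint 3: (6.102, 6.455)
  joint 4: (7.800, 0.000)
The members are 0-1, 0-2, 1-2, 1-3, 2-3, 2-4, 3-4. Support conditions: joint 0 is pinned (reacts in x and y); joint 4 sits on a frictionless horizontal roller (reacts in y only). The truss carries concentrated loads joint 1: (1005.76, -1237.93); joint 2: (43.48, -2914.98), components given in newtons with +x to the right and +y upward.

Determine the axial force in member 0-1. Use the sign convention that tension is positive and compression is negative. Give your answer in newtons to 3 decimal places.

-1559.742

N=5 nodes, M=7 members, R=3 reactions → 2N=10, M+R=10
member 0 (0-1): L=7.3113, (cx,cy)=(0.2878,0.9577)
member 1 (0-2): L=3.8060, (cx,cy)=(1.0000,0.0000)
member 2 (1-2): L=7.2059, (cx,cy)=(0.2362,-0.9717)
member 3 (1-3): L=4.0352, (cx,cy)=(0.9908,-0.1356)
member 4 (2-3): L=6.8512, (cx,cy)=(0.3351,0.9422)
member 5 (2-4): L=3.9940, (cx,cy)=(1.0000,0.0000)
member 6 (3-4): L=6.6746, (cx,cy)=(0.2544,-0.9671)
solve A·x = −loads:
  F[0-1] = -1559.7425 N (compression)
  F[0-2] = +1498.0941 N (tension)
  F[1-2] = +484.1980 N (tension)
  F[1-3] = -1583.5966 N (compression)
  F[2-3] = +2594.5132 N (tension)
  F[2-4] = +699.4938 N (tension)
  F[3-4] = -2749.6103 N (compression)
  Rx@0 = -1049.2400 N
  Ry@0 = +1493.7625 N
  Ry@4 = +2659.1475 N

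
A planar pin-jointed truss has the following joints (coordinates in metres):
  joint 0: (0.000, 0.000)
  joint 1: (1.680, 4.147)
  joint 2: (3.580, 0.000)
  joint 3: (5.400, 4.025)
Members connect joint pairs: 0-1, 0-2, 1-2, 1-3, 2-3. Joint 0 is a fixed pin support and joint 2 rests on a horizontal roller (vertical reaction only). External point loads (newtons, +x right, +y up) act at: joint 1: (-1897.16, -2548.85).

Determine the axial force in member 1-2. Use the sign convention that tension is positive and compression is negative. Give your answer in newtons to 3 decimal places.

N=4 nodes, M=5 members, R=3 reactions → 2N=8, M+R=8
member 0 (0-1): L=4.4744, (cx,cy)=(0.3755,0.9268)
member 1 (0-2): L=3.5800, (cx,cy)=(1.0000,0.0000)
member 2 (1-2): L=4.5615, (cx,cy)=(0.4165,-0.9091)
member 3 (1-3): L=3.7220, (cx,cy)=(0.9995,-0.0328)
member 4 (2-3): L=4.4174, (cx,cy)=(0.4120,0.9112)
solve A·x = −loads:
  F[0-1] = -3830.6472 N (compression)
  F[0-2] = -458.8606 N (compression)
  F[1-2] = +1101.6363 N (tension)
  F[1-3] = +0.0000 N (tension)
  F[2-3] = -0.0000 N (compression)
  Rx@0 = +1897.1600 N
  Ry@0 = +3550.3736 N
  Ry@2 = -1001.5236 N

1101.636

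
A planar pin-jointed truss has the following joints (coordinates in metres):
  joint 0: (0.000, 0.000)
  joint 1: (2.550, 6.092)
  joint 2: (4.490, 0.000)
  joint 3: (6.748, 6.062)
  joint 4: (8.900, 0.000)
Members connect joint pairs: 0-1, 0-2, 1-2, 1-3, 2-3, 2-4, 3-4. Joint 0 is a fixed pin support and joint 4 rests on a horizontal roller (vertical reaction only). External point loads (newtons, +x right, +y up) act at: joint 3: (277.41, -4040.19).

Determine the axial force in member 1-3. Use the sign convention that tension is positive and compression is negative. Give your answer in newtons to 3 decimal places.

-582.090

N=5 nodes, M=7 members, R=3 reactions → 2N=10, M+R=10
member 0 (0-1): L=6.6042, (cx,cy)=(0.3861,0.9224)
member 1 (0-2): L=4.4900, (cx,cy)=(1.0000,0.0000)
member 2 (1-2): L=6.3934, (cx,cy)=(0.3034,-0.9529)
member 3 (1-3): L=4.1981, (cx,cy)=(1.0000,-0.0071)
member 4 (2-3): L=6.4689, (cx,cy)=(0.3491,0.9371)
member 5 (2-4): L=4.4100, (cx,cy)=(1.0000,0.0000)
member 6 (3-4): L=6.4326, (cx,cy)=(0.3345,-0.9424)
solve A·x = −loads:
  F[0-1] = -854.2031 N (compression)
  F[0-2] = +607.2350 N (tension)
  F[1-2] = +831.3129 N (tension)
  F[1-3] = -582.0902 N (compression)
  F[2-3] = -845.2848 N (compression)
  F[2-4] = +1154.5369 N (tension)
  F[3-4] = -3451.0819 N (compression)
  Rx@0 = -277.4100 N
  Ry@0 = +787.9584 N
  Ry@4 = +3252.2316 N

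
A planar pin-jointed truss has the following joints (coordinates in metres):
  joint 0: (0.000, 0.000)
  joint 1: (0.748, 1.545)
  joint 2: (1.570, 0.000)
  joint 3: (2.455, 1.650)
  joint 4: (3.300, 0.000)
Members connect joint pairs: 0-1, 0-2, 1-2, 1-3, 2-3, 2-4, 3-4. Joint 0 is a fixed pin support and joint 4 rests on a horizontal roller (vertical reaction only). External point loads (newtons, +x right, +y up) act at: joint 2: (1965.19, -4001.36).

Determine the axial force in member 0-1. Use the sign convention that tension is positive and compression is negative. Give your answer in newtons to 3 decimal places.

-2330.594

N=5 nodes, M=7 members, R=3 reactions → 2N=10, M+R=10
member 0 (0-1): L=1.7165, (cx,cy)=(0.4358,0.9001)
member 1 (0-2): L=1.5700, (cx,cy)=(1.0000,0.0000)
member 2 (1-2): L=1.7501, (cx,cy)=(0.4697,-0.8828)
member 3 (1-3): L=1.7102, (cx,cy)=(0.9981,0.0614)
member 4 (2-3): L=1.8724, (cx,cy)=(0.4727,0.8812)
member 5 (2-4): L=1.7300, (cx,cy)=(1.0000,0.0000)
member 6 (3-4): L=1.8538, (cx,cy)=(0.4558,-0.8901)
solve A·x = −loads:
  F[0-1] = -2330.5942 N (compression)
  F[0-2] = +2980.7671 N (tension)
  F[1-2] = +2232.2815 N (tension)
  F[1-3] = -2067.9770 N (compression)
  F[2-3] = +2304.2959 N (tension)
  F[2-4] = +974.9135 N (tension)
  F[3-4] = -2138.7949 N (compression)
  Rx@0 = -1965.1900 N
  Ry@0 = +2097.6827 N
  Ry@4 = +1903.6773 N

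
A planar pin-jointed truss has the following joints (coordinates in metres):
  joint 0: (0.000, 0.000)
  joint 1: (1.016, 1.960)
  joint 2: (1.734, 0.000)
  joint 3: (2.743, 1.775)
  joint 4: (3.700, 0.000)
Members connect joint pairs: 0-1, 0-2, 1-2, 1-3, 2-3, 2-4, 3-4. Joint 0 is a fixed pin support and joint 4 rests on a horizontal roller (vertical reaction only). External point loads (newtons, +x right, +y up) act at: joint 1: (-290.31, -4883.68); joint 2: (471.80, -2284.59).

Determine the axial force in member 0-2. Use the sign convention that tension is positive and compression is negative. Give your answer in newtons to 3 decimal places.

N=5 nodes, M=7 members, R=3 reactions → 2N=10, M+R=10
member 0 (0-1): L=2.2077, (cx,cy)=(0.4602,0.8878)
member 1 (0-2): L=1.7340, (cx,cy)=(1.0000,0.0000)
member 2 (1-2): L=2.0874, (cx,cy)=(0.3440,-0.9390)
member 3 (1-3): L=1.7369, (cx,cy)=(0.9943,-0.1065)
member 4 (2-3): L=2.0417, (cx,cy)=(0.4942,0.8694)
member 5 (2-4): L=1.9660, (cx,cy)=(1.0000,0.0000)
member 6 (3-4): L=2.0166, (cx,cy)=(0.4746,-0.8802)
solve A·x = −loads:
  F[0-1] = -5530.8649 N (compression)
  F[0-2] = +2726.8570 N (tension)
  F[1-2] = +297.3403 N (tension)
  F[1-3] = -2370.8209 N (compression)
  F[2-3] = +2306.7572 N (tension)
  F[2-4] = +1217.3667 N (tension)
  F[3-4] = -2565.1838 N (compression)
  Rx@0 = -181.4900 N
  Ry@0 = +4910.3537 N
  Ry@4 = +2257.9163 N

2726.857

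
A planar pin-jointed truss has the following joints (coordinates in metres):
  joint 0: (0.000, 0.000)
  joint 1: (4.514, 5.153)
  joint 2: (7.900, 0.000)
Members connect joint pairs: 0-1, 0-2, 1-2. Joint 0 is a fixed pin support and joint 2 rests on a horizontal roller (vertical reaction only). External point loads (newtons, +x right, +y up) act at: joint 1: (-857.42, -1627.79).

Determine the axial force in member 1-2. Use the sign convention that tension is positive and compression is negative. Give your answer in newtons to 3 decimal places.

-443.723

N=3 nodes, M=3 members, R=3 reactions → 2N=6, M+R=6
member 0 (0-1): L=6.8505, (cx,cy)=(0.6589,0.7522)
member 1 (0-2): L=7.9000, (cx,cy)=(1.0000,0.0000)
member 2 (1-2): L=6.1659, (cx,cy)=(0.5491,-0.8357)
solve A·x = −loads:
  F[0-1] = -1671.0317 N (compression)
  F[0-2] = +243.6699 N (tension)
  F[1-2] = -443.7230 N (compression)
  Rx@0 = +857.4200 N
  Ry@0 = +1256.9598 N
  Ry@2 = +370.8302 N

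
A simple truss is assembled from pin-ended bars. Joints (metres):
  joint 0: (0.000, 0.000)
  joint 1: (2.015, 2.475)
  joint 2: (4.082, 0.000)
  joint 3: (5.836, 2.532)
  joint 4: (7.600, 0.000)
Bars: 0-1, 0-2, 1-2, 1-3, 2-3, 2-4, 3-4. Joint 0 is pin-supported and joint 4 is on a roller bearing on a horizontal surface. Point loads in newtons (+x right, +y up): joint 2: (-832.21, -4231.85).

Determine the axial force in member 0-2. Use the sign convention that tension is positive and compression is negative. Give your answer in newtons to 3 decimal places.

762.613

N=5 nodes, M=7 members, R=3 reactions → 2N=10, M+R=10
member 0 (0-1): L=3.1915, (cx,cy)=(0.6314,0.7755)
member 1 (0-2): L=4.0820, (cx,cy)=(1.0000,0.0000)
member 2 (1-2): L=3.2246, (cx,cy)=(0.6410,-0.7675)
member 3 (1-3): L=3.8214, (cx,cy)=(0.9999,0.0149)
member 4 (2-3): L=3.0802, (cx,cy)=(0.5694,0.8220)
member 5 (2-4): L=3.5180, (cx,cy)=(1.0000,0.0000)
member 6 (3-4): L=3.0859, (cx,cy)=(0.5716,-0.8205)
solve A·x = −loads:
  F[0-1] = -2526.0151 N (compression)
  F[0-2] = +762.6125 N (tension)
  F[1-2] = +2490.1792 N (tension)
  F[1-3] = -3191.4014 N (compression)
  F[2-3] = +2822.9574 N (tension)
  F[2-4] = +1583.5236 N (tension)
  F[3-4] = -2770.1704 N (compression)
  Rx@0 = +832.2100 N
  Ry@0 = +1958.9011 N
  Ry@4 = +2272.9489 N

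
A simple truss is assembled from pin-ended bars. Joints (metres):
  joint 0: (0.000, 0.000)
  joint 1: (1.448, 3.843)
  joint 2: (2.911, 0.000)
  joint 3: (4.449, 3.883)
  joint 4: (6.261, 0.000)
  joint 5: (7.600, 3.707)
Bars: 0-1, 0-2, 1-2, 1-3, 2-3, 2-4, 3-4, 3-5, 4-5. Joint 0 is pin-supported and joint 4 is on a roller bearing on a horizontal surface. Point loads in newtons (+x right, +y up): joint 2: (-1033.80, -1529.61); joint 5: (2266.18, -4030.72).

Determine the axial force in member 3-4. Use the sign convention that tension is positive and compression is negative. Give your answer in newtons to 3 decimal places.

-3441.607

N=6 nodes, M=9 members, R=3 reactions → 2N=12, M+R=12
member 0 (0-1): L=4.1067, (cx,cy)=(0.3526,0.9358)
member 1 (0-2): L=2.9110, (cx,cy)=(1.0000,0.0000)
member 2 (1-2): L=4.1121, (cx,cy)=(0.3558,-0.9346)
member 3 (1-3): L=3.0013, (cx,cy)=(0.9999,0.0133)
member 4 (2-3): L=4.1765, (cx,cy)=(0.3683,0.9297)
member 5 (2-4): L=3.3500, (cx,cy)=(1.0000,0.0000)
member 6 (3-4): L=4.2850, (cx,cy)=(0.4229,-0.9062)
member 7 (3-5): L=3.1559, (cx,cy)=(0.9984,-0.0558)
member 8 (4-5): L=3.9414, (cx,cy)=(0.3397,0.9405)
solve A·x = −loads:
  F[0-1] = +1480.4254 N (tension)
  F[0-2] = +710.3958 N (tension)
  F[1-2] = -1467.4498 N (compression)
  F[1-3] = +1044.1706 N (tension)
  F[2-3] = +3120.3187 N (tension)
  F[2-4] = +73.0413 N (tension)
  F[3-4] = -3441.6073 N (compression)
  F[3-5] = +3654.1873 N (tension)
  F[4-5] = -4068.9333 N (compression)
  Rx@0 = -1232.3800 N
  Ry@0 = -1385.3490 N
  Ry@4 = +6945.6790 N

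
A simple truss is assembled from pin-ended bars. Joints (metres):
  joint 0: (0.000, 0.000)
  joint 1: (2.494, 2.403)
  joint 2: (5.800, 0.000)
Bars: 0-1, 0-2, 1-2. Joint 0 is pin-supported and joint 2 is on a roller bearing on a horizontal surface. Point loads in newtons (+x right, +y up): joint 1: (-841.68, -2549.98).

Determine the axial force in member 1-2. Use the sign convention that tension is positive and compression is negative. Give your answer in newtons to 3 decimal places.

-1271.826

N=3 nodes, M=3 members, R=3 reactions → 2N=6, M+R=6
member 0 (0-1): L=3.4633, (cx,cy)=(0.7201,0.6938)
member 1 (0-2): L=5.8000, (cx,cy)=(1.0000,0.0000)
member 2 (1-2): L=4.0871, (cx,cy)=(0.8089,-0.5880)
solve A·x = −loads:
  F[0-1] = -2597.4104 N (compression)
  F[0-2] = +1028.7736 N (tension)
  F[1-2] = -1271.8263 N (compression)
  Rx@0 = +841.6800 N
  Ry@0 = +1802.2053 N
  Ry@2 = +747.7747 N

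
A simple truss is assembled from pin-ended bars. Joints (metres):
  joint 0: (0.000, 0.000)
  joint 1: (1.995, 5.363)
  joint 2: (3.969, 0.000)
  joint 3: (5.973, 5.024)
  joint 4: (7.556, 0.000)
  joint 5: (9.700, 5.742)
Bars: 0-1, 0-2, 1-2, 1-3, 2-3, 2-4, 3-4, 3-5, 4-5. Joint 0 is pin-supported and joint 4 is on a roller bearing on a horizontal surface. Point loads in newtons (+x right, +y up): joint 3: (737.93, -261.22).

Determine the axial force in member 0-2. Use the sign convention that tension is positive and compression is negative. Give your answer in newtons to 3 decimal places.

N=6 nodes, M=9 members, R=3 reactions → 2N=12, M+R=12
member 0 (0-1): L=5.7220, (cx,cy)=(0.3487,0.9373)
member 1 (0-2): L=3.9690, (cx,cy)=(1.0000,0.0000)
member 2 (1-2): L=5.7148, (cx,cy)=(0.3454,-0.9384)
member 3 (1-3): L=3.9924, (cx,cy)=(0.9964,-0.0849)
member 4 (2-3): L=5.4089, (cx,cy)=(0.3705,0.9288)
member 5 (2-4): L=3.5870, (cx,cy)=(1.0000,0.0000)
member 6 (3-4): L=5.2675, (cx,cy)=(0.3005,-0.9538)
member 7 (3-5): L=3.7955, (cx,cy)=(0.9819,0.1892)
member 8 (4-5): L=6.1292, (cx,cy)=(0.3498,0.9368)
solve A·x = −loads:
  F[0-1] = +465.1095 N (tension)
  F[0-2] = +575.7688 N (tension)
  F[1-2] = -494.7619 N (compression)
  F[1-3] = +334.2698 N (tension)
  F[2-3] = +499.8832 N (tension)
  F[2-4] = +219.6617 N (tension)
  F[3-4] = -730.9325 N (compression)
  F[3-5] = -0.0000 N (tension)
  F[4-5] = +0.0000 N (tension)
  Rx@0 = -737.9300 N
  Ry@0 = -435.9250 N
  Ry@4 = +697.1450 N

575.769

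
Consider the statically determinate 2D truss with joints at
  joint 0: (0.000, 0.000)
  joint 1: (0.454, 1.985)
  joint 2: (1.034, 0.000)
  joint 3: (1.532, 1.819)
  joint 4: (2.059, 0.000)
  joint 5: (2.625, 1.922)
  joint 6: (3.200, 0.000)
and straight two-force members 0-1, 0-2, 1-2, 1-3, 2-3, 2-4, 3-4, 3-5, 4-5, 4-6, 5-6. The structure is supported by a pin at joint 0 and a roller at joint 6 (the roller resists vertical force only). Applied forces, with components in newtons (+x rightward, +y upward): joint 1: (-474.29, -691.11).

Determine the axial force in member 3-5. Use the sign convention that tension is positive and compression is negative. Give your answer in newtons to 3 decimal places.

120.303

N=7 nodes, M=11 members, R=3 reactions → 2N=14, M+R=14
member 0 (0-1): L=2.0363, (cx,cy)=(0.2230,0.9748)
member 1 (0-2): L=1.0340, (cx,cy)=(1.0000,0.0000)
member 2 (1-2): L=2.0680, (cx,cy)=(0.2805,-0.9599)
member 3 (1-3): L=1.0907, (cx,cy)=(0.9884,-0.1522)
member 4 (2-3): L=1.8859, (cx,cy)=(0.2641,0.9645)
member 5 (2-4): L=1.0250, (cx,cy)=(1.0000,0.0000)
member 6 (3-4): L=1.8938, (cx,cy)=(0.2783,-0.9605)
member 7 (3-5): L=1.0978, (cx,cy)=(0.9956,0.0938)
member 8 (4-5): L=2.0036, (cx,cy)=(0.2825,0.9593)
member 9 (4-6): L=1.1410, (cx,cy)=(1.0000,0.0000)
member 10 (5-6): L=2.0062, (cx,cy)=(0.2866,-0.9580)
solve A·x = −loads:
  F[0-1] = -910.1778 N (compression)
  F[0-2] = -271.3585 N (compression)
  F[1-2] = +168.4026 N (tension)
  F[1-3] = +226.7693 N (tension)
  F[2-3] = -167.5921 N (compression)
  F[2-4] = -179.8733 N (compression)
  F[3-4] = +215.9744 N (tension)
  F[3-5] = +120.3034 N (tension)
  F[4-5] = -216.2516 N (compression)
  F[4-6] = -58.6837 N (compression)
  F[5-6] = +204.7468 N (tension)
  Rx@0 = +474.2900 N
  Ry@0 = +887.2668 N
  Ry@6 = -196.1568 N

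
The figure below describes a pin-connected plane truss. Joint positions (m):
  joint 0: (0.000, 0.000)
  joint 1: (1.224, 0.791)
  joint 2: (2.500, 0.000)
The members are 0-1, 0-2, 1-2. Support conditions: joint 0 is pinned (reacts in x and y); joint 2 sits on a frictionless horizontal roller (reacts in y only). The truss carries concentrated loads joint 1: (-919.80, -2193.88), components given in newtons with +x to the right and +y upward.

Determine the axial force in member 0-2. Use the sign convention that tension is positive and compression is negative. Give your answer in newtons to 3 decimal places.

N=3 nodes, M=3 members, R=3 reactions → 2N=6, M+R=6
member 0 (0-1): L=1.4573, (cx,cy)=(0.8399,0.5428)
member 1 (0-2): L=2.5000, (cx,cy)=(1.0000,0.0000)
member 2 (1-2): L=1.5013, (cx,cy)=(0.8499,-0.5269)
solve A·x = −loads:
  F[0-1] = -2599.2364 N (compression)
  F[0-2] = +1263.2544 N (tension)
  F[1-2] = -1486.2892 N (compression)
  Rx@0 = +919.8000 N
  Ry@0 = +1410.7811 N
  Ry@2 = +783.0989 N

1263.254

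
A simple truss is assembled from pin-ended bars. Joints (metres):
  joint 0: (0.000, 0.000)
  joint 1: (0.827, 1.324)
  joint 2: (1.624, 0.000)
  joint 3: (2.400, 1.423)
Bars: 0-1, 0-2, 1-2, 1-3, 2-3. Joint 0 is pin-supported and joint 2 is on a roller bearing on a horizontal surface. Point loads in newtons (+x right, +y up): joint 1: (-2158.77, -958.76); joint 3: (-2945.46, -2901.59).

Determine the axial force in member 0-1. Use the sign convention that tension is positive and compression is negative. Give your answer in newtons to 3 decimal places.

-4038.164

N=4 nodes, M=5 members, R=3 reactions → 2N=8, M+R=8
member 0 (0-1): L=1.5611, (cx,cy)=(0.5298,0.8481)
member 1 (0-2): L=1.6240, (cx,cy)=(1.0000,0.0000)
member 2 (1-2): L=1.5454, (cx,cy)=(0.5157,-0.8567)
member 3 (1-3): L=1.5761, (cx,cy)=(0.9980,0.0628)
member 4 (2-3): L=1.6208, (cx,cy)=(0.4788,0.8779)
solve A·x = −loads:
  F[0-1] = -4038.1644 N (compression)
  F[0-2] = -2964.9373 N (compression)
  F[1-2] = +2774.8315 N (tension)
  F[1-3] = -1414.3859 N (compression)
  F[2-3] = -3203.7950 N (compression)
  Rx@0 = +5104.2300 N
  Ry@0 = +3424.9378 N
  Ry@2 = +435.4122 N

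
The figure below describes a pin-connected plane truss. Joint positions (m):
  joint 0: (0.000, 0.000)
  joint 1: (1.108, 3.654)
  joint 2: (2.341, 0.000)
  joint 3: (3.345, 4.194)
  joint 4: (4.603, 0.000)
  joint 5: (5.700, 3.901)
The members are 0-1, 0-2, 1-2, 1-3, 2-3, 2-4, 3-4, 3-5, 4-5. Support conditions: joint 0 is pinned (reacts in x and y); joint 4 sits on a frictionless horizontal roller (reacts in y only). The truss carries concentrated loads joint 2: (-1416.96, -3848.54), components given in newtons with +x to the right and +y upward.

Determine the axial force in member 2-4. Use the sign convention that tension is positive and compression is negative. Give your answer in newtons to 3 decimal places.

N=6 nodes, M=9 members, R=3 reactions → 2N=12, M+R=12
member 0 (0-1): L=3.8183, (cx,cy)=(0.2902,0.9570)
member 1 (0-2): L=2.3410, (cx,cy)=(1.0000,0.0000)
member 2 (1-2): L=3.8564, (cx,cy)=(0.3197,-0.9475)
member 3 (1-3): L=2.3013, (cx,cy)=(0.9721,0.2347)
member 4 (2-3): L=4.3125, (cx,cy)=(0.2328,0.9725)
member 5 (2-4): L=2.2620, (cx,cy)=(1.0000,0.0000)
member 6 (3-4): L=4.3786, (cx,cy)=(0.2873,-0.9578)
member 7 (3-5): L=2.3732, (cx,cy)=(0.9923,-0.1235)
member 8 (4-5): L=4.0523, (cx,cy)=(0.2707,0.9627)
solve A·x = −loads:
  F[0-1] = -1976.2806 N (compression)
  F[0-2] = -843.4792 N (compression)
  F[1-2] = +1710.5747 N (tension)
  F[1-3] = -1152.5778 N (compression)
  F[2-3] = +2290.6976 N (tension)
  F[2-4] = +587.0954 N (tension)
  F[3-4] = -2043.4499 N (compression)
  F[3-5] = +0.0000 N (tension)
  F[4-5] = -0.0000 N (compression)
  Rx@0 = +1416.9600 N
  Ry@0 = +1891.2443 N
  Ry@4 = +1957.2957 N

587.095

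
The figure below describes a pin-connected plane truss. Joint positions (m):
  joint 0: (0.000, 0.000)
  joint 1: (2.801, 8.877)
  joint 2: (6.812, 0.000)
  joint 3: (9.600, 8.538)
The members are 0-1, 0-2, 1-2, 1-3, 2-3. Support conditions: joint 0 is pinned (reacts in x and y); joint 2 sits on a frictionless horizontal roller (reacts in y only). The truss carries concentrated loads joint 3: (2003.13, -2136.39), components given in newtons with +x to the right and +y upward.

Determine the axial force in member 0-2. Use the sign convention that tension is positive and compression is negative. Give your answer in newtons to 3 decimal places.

N=4 nodes, M=5 members, R=3 reactions → 2N=8, M+R=8
member 0 (0-1): L=9.3084, (cx,cy)=(0.3009,0.9537)
member 1 (0-2): L=6.8120, (cx,cy)=(1.0000,0.0000)
member 2 (1-2): L=9.7411, (cx,cy)=(0.4118,-0.9113)
member 3 (1-3): L=6.8074, (cx,cy)=(0.9988,-0.0498)
member 4 (2-3): L=8.9817, (cx,cy)=(0.3104,0.9506)
solve A·x = −loads:
  F[0-1] = +3549.5664 N (tension)
  F[0-2] = +935.0290 N (tension)
  F[1-2] = -3859.9638 N (compression)
  F[1-3] = +2660.7810 N (tension)
  F[2-3] = -2108.0176 N (compression)
  Rx@0 = -2003.1300 N
  Ry@0 = -3385.0527 N
  Ry@2 = +5521.4427 N

935.029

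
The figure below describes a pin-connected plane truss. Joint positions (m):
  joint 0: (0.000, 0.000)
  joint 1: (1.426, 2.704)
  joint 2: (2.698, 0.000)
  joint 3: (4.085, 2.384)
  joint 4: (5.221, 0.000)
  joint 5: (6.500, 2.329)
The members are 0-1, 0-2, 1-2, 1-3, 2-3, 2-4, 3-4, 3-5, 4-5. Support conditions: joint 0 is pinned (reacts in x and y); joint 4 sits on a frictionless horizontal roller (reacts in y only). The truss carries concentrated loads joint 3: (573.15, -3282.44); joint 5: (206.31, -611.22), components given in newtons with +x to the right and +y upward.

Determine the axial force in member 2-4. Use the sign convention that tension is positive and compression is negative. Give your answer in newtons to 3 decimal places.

1140.545

N=6 nodes, M=9 members, R=3 reactions → 2N=12, M+R=12
member 0 (0-1): L=3.0570, (cx,cy)=(0.4665,0.8845)
member 1 (0-2): L=2.6980, (cx,cy)=(1.0000,0.0000)
member 2 (1-2): L=2.9882, (cx,cy)=(0.4257,-0.9049)
member 3 (1-3): L=2.6782, (cx,cy)=(0.9928,-0.1195)
member 4 (2-3): L=2.7581, (cx,cy)=(0.5029,0.8644)
member 5 (2-4): L=2.5230, (cx,cy)=(1.0000,0.0000)
member 6 (3-4): L=2.6408, (cx,cy)=(0.4302,-0.9027)
member 7 (3-5): L=2.4156, (cx,cy)=(0.9997,-0.0228)
member 8 (4-5): L=2.6571, (cx,cy)=(0.4814,0.8765)
solve A·x = −loads:
  F[0-1] = -238.2371 N (compression)
  F[0-2] = +890.5915 N (tension)
  F[1-2] = +262.5229 N (tension)
  F[1-3] = -224.4873 N (compression)
  F[2-3] = -274.8304 N (compression)
  F[2-4] = +1140.5455 N (tension)
  F[3-4] = -3416.1248 N (compression)
  F[3-5] = +535.4135 N (tension)
  F[4-5] = -683.4135 N (compression)
  Rx@0 = -779.4600 N
  Ry@0 = +210.7290 N
  Ry@4 = +3682.9310 N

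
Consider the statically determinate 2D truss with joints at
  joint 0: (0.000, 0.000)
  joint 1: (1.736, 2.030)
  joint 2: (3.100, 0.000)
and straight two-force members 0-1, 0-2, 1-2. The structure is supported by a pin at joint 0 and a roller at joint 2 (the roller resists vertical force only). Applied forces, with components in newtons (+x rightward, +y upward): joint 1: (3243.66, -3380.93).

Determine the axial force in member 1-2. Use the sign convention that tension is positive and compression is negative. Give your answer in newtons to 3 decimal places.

N=3 nodes, M=3 members, R=3 reactions → 2N=6, M+R=6
member 0 (0-1): L=2.6711, (cx,cy)=(0.6499,0.7600)
member 1 (0-2): L=3.1000, (cx,cy)=(1.0000,0.0000)
member 2 (1-2): L=2.4457, (cx,cy)=(0.5577,-0.8300)
solve A·x = −loads:
  F[0-1] = +837.4582 N (tension)
  F[0-2] = +2699.3728 N (tension)
  F[1-2] = -4840.0491 N (compression)
  Rx@0 = -3243.6600 N
  Ry@0 = -636.4649 N
  Ry@2 = +4017.3949 N

-4840.049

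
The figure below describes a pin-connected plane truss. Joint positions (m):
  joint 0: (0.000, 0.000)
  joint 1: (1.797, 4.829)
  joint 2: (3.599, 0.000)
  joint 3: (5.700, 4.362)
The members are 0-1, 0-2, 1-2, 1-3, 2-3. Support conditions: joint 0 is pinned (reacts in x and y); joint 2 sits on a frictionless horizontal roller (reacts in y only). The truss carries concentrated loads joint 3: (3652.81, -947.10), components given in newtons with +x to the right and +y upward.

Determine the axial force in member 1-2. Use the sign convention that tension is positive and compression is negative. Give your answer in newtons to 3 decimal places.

N=4 nodes, M=5 members, R=3 reactions → 2N=8, M+R=8
member 0 (0-1): L=5.1525, (cx,cy)=(0.3488,0.9372)
member 1 (0-2): L=3.5990, (cx,cy)=(1.0000,0.0000)
member 2 (1-2): L=5.1543, (cx,cy)=(0.3496,-0.9369)
member 3 (1-3): L=3.9308, (cx,cy)=(0.9929,-0.1188)
member 4 (2-3): L=4.8416, (cx,cy)=(0.4339,0.9009)
solve A·x = −loads:
  F[0-1] = +5313.7519 N (tension)
  F[0-2] = +1799.5781 N (tension)
  F[1-2] = -5811.7204 N (compression)
  F[1-3] = +3912.7988 N (tension)
  F[2-3] = -535.2675 N (compression)
  Rx@0 = -3652.8100 N
  Ry@0 = -4980.1096 N
  Ry@2 = +5927.2096 N

-5811.720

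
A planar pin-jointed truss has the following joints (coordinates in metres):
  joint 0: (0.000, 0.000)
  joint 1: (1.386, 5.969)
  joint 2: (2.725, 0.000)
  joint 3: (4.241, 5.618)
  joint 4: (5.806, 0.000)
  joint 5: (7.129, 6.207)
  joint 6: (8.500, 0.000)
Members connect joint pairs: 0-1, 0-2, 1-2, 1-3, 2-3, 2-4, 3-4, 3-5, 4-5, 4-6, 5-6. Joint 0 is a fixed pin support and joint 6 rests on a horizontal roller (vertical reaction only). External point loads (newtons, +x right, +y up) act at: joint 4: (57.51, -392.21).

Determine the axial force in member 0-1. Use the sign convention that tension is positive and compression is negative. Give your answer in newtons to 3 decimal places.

N=7 nodes, M=11 members, R=3 reactions → 2N=14, M+R=14
member 0 (0-1): L=6.1278, (cx,cy)=(0.2262,0.9741)
member 1 (0-2): L=2.7250, (cx,cy)=(1.0000,0.0000)
member 2 (1-2): L=6.1173, (cx,cy)=(0.2189,-0.9758)
member 3 (1-3): L=2.8765, (cx,cy)=(0.9925,-0.1220)
member 4 (2-3): L=5.8190, (cx,cy)=(0.2605,0.9655)
member 5 (2-4): L=3.0810, (cx,cy)=(1.0000,0.0000)
member 6 (3-4): L=5.8319, (cx,cy)=(0.2684,-0.9633)
member 7 (3-5): L=2.9475, (cx,cy)=(0.9798,0.1998)
member 8 (4-5): L=6.3464, (cx,cy)=(0.2085,0.9780)
member 9 (4-6): L=2.6940, (cx,cy)=(1.0000,0.0000)
member 10 (5-6): L=6.3566, (cx,cy)=(0.2157,-0.9765)
solve A·x = −loads:
  F[0-1] = -127.6146 N (compression)
  F[0-2] = +86.3742 N (tension)
  F[1-2] = +134.7499 N (tension)
  F[1-3] = -58.7984 N (compression)
  F[2-3] = -136.1853 N (compression)
  F[2-4] = +151.3491 N (tension)
  F[3-4] = +103.3045 N (tension)
  F[3-5] = -124.0634 N (compression)
  F[4-5] = +299.2695 N (tension)
  F[4-6] = +59.1742 N (tension)
  F[5-6] = -274.3599 N (compression)
  Rx@0 = -57.5100 N
  Ry@0 = +124.3075 N
  Ry@6 = +267.9025 N

-127.615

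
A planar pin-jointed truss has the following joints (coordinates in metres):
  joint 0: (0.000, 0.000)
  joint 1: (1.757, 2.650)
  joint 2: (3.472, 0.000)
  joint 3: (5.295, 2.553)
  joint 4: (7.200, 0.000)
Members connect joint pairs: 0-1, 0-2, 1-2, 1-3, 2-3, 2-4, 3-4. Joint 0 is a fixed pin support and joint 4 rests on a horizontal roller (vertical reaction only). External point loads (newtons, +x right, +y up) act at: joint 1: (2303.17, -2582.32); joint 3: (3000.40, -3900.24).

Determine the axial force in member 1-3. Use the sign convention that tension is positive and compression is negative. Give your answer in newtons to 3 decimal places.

N=5 nodes, M=7 members, R=3 reactions → 2N=10, M+R=10
member 0 (0-1): L=3.1796, (cx,cy)=(0.5526,0.8335)
member 1 (0-2): L=3.4720, (cx,cy)=(1.0000,0.0000)
member 2 (1-2): L=3.1565, (cx,cy)=(0.5433,-0.8395)
member 3 (1-3): L=3.5393, (cx,cy)=(0.9996,-0.0274)
member 4 (2-3): L=3.1371, (cx,cy)=(0.5811,0.8138)
member 5 (2-4): L=3.7280, (cx,cy)=(1.0000,0.0000)
member 6 (3-4): L=3.1854, (cx,cy)=(0.5980,-0.8015)
solve A·x = −loads:
  F[0-1] = -1286.8358 N (compression)
  F[0-2] = +6014.6672 N (tension)
  F[1-2] = -1730.6691 N (compression)
  F[1-3] = -2074.7447 N (compression)
  F[2-3] = +1785.3398 N (tension)
  F[2-4] = +4036.8731 N (tension)
  F[3-4] = -6750.1806 N (compression)
  Rx@0 = -5303.5700 N
  Ry@0 = +1072.5143 N
  Ry@4 = +5410.0457 N

-2074.745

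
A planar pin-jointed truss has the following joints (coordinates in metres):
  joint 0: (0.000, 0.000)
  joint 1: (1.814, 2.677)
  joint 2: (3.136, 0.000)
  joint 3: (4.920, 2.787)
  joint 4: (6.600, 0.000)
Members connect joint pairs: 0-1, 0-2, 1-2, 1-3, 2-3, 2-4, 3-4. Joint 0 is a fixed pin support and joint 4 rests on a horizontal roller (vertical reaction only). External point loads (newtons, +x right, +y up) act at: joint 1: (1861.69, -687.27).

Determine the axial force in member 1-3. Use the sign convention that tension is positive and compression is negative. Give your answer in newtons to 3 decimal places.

N=5 nodes, M=7 members, R=3 reactions → 2N=10, M+R=10
member 0 (0-1): L=3.2337, (cx,cy)=(0.5610,0.8278)
member 1 (0-2): L=3.1360, (cx,cy)=(1.0000,0.0000)
member 2 (1-2): L=2.9856, (cx,cy)=(0.4428,-0.8966)
member 3 (1-3): L=3.1079, (cx,cy)=(0.9994,0.0354)
member 4 (2-3): L=3.3091, (cx,cy)=(0.5391,0.8422)
member 5 (2-4): L=3.4640, (cx,cy)=(1.0000,0.0000)
member 6 (3-4): L=3.2542, (cx,cy)=(0.5163,-0.8564)
solve A·x = −loads:
  F[0-1] = +310.1298 N (tension)
  F[0-2] = +1687.7182 N (tension)
  F[1-2] = -1100.2629 N (compression)
  F[1-3] = -1201.2888 N (compression)
  F[2-3] = +1171.3287 N (tension)
  F[2-4] = +569.0467 N (tension)
  F[3-4] = -1102.2545 N (compression)
  Rx@0 = -1861.6900 N
  Ry@0 = -256.7379 N
  Ry@4 = +944.0079 N

-1201.289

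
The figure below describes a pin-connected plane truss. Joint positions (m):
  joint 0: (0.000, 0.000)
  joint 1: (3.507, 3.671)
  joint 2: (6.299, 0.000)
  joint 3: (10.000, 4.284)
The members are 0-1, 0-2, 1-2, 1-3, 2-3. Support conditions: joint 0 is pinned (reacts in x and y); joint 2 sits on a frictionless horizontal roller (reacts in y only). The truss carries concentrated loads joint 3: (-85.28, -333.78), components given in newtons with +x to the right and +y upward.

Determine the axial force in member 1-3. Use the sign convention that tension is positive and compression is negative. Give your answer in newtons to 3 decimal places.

N=4 nodes, M=5 members, R=3 reactions → 2N=8, M+R=8
member 0 (0-1): L=5.0769, (cx,cy)=(0.6908,0.7231)
member 1 (0-2): L=6.2990, (cx,cy)=(1.0000,0.0000)
member 2 (1-2): L=4.6121, (cx,cy)=(0.6054,-0.7959)
member 3 (1-3): L=6.5219, (cx,cy)=(0.9956,0.0940)
member 4 (2-3): L=5.6613, (cx,cy)=(0.6537,0.7567)
solve A·x = −loads:
  F[0-1] = +191.0096 N (tension)
  F[0-2] = -217.2239 N (compression)
  F[1-2] = -147.2947 N (compression)
  F[1-3] = +222.0939 N (tension)
  F[2-3] = -468.6741 N (compression)
  Rx@0 = +85.2800 N
  Ry@0 = -138.1140 N
  Ry@2 = +471.8940 N

222.094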